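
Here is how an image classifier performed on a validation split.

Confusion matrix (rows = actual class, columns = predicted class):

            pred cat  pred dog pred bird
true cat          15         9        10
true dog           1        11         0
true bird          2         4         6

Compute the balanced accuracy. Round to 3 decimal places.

Balanced accuracy = mean of per-class recall.
  cat: recall = 15/34 = 0.4412
  dog: recall = 11/12 = 0.9167
  bird: recall = 6/12 = 0.5000
Mean = (0.4412 + 0.9167 + 0.5000) / 3 = 0.619

0.619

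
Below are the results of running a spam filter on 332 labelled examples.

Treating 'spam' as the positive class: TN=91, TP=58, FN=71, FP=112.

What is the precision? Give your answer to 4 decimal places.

Precision = TP/(TP+FP) = 58/(58+112) = 58/170 = 0.3412

0.3412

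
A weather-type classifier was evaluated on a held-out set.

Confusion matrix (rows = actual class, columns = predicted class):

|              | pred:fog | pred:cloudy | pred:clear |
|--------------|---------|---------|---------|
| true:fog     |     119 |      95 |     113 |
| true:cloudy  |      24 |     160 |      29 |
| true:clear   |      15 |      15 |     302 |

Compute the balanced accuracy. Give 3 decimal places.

Balanced accuracy = mean of per-class recall.
  fog: recall = 119/327 = 0.3639
  cloudy: recall = 160/213 = 0.7512
  clear: recall = 302/332 = 0.9096
Mean = (0.3639 + 0.7512 + 0.9096) / 3 = 0.675

0.675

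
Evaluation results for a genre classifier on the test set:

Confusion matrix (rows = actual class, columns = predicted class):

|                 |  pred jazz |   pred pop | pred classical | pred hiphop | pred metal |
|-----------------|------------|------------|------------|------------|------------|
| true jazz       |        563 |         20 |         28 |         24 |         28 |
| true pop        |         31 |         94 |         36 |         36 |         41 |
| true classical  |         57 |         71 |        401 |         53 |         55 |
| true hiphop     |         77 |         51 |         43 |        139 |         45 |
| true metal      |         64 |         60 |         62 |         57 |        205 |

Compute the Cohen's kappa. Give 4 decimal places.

Observed agreement pₒ = trace/N = 1402/2341 = 0.59889
Expected agreement pₑ = Σ (rowᵢ·colᵢ)/N² = (663·792 + 238·296 + 637·570 + 355·309 + 448·374)/2341² = 0.22551
κ = (pₒ − pₑ)/(1 − pₑ) = (0.59889 − 0.22551)/(1 − 0.22551) = 0.4821

0.4821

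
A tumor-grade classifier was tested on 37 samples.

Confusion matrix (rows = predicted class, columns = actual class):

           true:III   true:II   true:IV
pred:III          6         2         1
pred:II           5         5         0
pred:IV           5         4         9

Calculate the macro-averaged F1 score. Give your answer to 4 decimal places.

Per-class F1 score (2·TP/(2·TP+FP+FN)):
  III: TP=6, FP=2+1=3, FN=5+5=10 → 12/25 = 0.48000
  II: TP=5, FP=5+0=5, FN=2+4=6 → 10/21 = 0.47619
  IV: TP=9, FP=5+4=9, FN=1+0=1 → 18/28 = 0.64286
Macro-F1 score = mean = (0.48000 + 0.47619 + 0.64286) / 3 = 0.5330

0.5330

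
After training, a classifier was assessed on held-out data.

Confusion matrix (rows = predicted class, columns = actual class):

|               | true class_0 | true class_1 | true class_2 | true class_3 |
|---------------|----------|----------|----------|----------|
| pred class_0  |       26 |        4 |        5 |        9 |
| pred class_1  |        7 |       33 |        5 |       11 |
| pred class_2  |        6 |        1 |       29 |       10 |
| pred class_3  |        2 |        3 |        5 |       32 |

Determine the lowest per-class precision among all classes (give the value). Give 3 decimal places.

Per-class precision (TP/(TP+FP)):
  class_0: TP=26, FP=4+5+9=18 → 26/44 = 0.5909
  class_1: TP=33, FP=7+5+11=23 → 33/56 = 0.5893
  class_2: TP=29, FP=6+1+10=17 → 29/46 = 0.6304
  class_3: TP=32, FP=2+3+5=10 → 32/42 = 0.7619
Lowest is class 'class_1' with precision = 0.589.

0.589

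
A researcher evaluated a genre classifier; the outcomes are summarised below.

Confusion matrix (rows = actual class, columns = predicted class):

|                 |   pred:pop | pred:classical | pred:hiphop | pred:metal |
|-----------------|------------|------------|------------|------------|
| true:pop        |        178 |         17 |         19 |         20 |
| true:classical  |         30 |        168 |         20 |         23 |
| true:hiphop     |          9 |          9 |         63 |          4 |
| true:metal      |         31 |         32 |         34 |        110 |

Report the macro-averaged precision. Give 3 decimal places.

0.656

Per-class precision (TP/(TP+FP)):
  pop: TP=178, FP=30+9+31=70 → 178/248 = 0.7177
  classical: TP=168, FP=17+9+32=58 → 168/226 = 0.7434
  hiphop: TP=63, FP=19+20+34=73 → 63/136 = 0.4632
  metal: TP=110, FP=20+23+4=47 → 110/157 = 0.7006
Macro-precision = mean = (0.7177 + 0.7434 + 0.4632 + 0.7006) / 4 = 0.656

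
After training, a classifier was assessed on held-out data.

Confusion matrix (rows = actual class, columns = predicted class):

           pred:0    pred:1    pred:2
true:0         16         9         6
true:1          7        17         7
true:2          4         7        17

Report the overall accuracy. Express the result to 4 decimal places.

0.5556

Accuracy = trace / total = (16+17+17=50) / 90 = 50/90 = 0.5556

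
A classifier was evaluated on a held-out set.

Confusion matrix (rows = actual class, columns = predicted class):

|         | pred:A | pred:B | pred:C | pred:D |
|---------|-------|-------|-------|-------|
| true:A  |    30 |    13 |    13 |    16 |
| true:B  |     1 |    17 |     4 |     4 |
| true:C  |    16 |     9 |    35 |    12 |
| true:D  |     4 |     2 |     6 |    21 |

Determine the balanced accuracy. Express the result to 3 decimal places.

0.548

Balanced accuracy = mean of per-class recall.
  A: recall = 30/72 = 0.4167
  B: recall = 17/26 = 0.6538
  C: recall = 35/72 = 0.4861
  D: recall = 21/33 = 0.6364
Mean = (0.4167 + 0.6538 + 0.4861 + 0.6364) / 4 = 0.548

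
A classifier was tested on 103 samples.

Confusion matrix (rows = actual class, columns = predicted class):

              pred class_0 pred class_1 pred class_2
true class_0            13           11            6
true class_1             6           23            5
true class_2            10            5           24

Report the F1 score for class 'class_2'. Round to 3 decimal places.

F1 score = 2·TP/(2·TP+FP+FN).
class_2: TP=24, FP=6+5=11, FN=10+5=15 → 48/74 = 0.6486

0.649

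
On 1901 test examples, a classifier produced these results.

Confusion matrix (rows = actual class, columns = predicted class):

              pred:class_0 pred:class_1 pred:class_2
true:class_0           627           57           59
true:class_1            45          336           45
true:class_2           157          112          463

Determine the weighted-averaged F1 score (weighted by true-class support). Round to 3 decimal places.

Per-class F1 score (2·TP/(2·TP+FP+FN)):
  class_0: TP=627, FP=45+157=202, FN=57+59=116 → 1254/1572 = 0.7977
  class_1: TP=336, FP=57+112=169, FN=45+45=90 → 672/931 = 0.7218
  class_2: TP=463, FP=59+45=104, FN=157+112=269 → 926/1299 = 0.7129
Weighted-F1 score = Σ (supportᵢ/N)·F1 scoreᵢ with N=1901: (743/1901)·0.7977 + (426/1901)·0.7218 + (732/1901)·0.7129 = 0.748

0.748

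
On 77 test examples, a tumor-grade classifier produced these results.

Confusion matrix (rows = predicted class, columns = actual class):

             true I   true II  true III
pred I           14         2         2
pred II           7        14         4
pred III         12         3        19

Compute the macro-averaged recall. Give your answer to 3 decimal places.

0.640

Per-class recall (TP/(TP+FN)):
  I: TP=14, FN=7+12=19 → 14/33 = 0.4242
  II: TP=14, FN=2+3=5 → 14/19 = 0.7368
  III: TP=19, FN=2+4=6 → 19/25 = 0.7600
Macro-recall = mean = (0.4242 + 0.7368 + 0.7600) / 3 = 0.640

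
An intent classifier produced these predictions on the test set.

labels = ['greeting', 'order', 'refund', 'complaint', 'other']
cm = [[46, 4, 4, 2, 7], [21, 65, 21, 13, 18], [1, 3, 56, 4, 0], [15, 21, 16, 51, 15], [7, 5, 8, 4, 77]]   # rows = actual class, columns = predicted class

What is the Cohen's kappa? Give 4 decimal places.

Observed agreement pₒ = trace/N = 295/484 = 0.60950
Expected agreement pₑ = Σ (rowᵢ·colᵢ)/N² = (63·90 + 138·98 + 64·105 + 118·74 + 101·117)/484² = 0.19834
κ = (pₒ − pₑ)/(1 − pₑ) = (0.60950 − 0.19834)/(1 − 0.19834) = 0.5129

0.5129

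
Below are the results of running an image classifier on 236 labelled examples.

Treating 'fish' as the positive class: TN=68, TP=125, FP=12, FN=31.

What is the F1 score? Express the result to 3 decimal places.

Precision = TP/(TP+FP) = 125/137 = 0.9124
Recall = TP/(TP+FN) = 125/156 = 0.8013
F1 = 2·TP/(2·TP+FP+FN) = 250/293 = 0.853

0.853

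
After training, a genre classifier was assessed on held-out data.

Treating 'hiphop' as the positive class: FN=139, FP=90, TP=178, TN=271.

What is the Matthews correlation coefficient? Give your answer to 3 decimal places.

MCC = (TP·TN − FP·FN) / √((TP+FP)(TP+FN)(TN+FP)(TN+FN))
Numerator = 178·271 − 90·139 = 35728
Denominator = √(268·317·361·410) = √12574337560 = 112135.3537
MCC = 35728 / 112135.3537 = 0.319

0.319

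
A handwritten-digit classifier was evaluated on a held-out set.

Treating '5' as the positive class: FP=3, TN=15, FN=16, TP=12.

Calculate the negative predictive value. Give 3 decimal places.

0.484

NPV = TN/(TN+FN) = 15/(15+16) = 0.484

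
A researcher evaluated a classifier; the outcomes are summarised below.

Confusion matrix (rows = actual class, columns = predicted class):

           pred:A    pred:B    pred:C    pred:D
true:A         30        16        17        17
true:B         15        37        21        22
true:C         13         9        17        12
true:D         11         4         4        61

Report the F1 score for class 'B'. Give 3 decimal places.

0.460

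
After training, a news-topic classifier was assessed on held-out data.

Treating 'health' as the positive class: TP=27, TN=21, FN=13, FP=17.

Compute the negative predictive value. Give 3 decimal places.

NPV = TN/(TN+FN) = 21/(21+13) = 0.618

0.618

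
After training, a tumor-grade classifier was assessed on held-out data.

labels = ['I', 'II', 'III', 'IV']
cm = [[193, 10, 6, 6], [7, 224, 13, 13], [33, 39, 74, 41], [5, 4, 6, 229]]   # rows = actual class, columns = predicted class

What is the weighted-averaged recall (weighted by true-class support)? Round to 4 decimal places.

0.7973

Per-class recall (TP/(TP+FN)):
  I: TP=193, FN=10+6+6=22 → 193/215 = 0.89767
  II: TP=224, FN=7+13+13=33 → 224/257 = 0.87160
  III: TP=74, FN=33+39+41=113 → 74/187 = 0.39572
  IV: TP=229, FN=5+4+6=15 → 229/244 = 0.93852
Weighted-recall = Σ (supportᵢ/N)·recallᵢ with N=903: (215/903)·0.89767 + (257/903)·0.87160 + (187/903)·0.39572 + (244/903)·0.93852 = 0.7973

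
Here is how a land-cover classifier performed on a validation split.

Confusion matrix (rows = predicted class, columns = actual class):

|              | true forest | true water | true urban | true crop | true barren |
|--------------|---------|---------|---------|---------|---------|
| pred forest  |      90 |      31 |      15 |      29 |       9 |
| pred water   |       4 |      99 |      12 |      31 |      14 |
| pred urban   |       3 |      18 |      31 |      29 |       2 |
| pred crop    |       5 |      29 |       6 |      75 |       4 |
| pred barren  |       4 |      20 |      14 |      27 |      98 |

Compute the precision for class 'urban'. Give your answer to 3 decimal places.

0.373

Take TP from the diagonal, FP from the rest of the 'urban' prediction marginal, FN from the rest of the 'urban' actual marginal.
precision = TP/(TP+FP).
urban: TP=31, FP=3+18+29+2=52 → 31/83 = 0.3735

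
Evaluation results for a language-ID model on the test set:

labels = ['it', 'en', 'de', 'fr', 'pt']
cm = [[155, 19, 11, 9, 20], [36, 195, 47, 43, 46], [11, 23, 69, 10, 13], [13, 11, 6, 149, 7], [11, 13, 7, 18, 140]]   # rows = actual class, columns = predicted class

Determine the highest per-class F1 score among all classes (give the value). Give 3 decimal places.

0.718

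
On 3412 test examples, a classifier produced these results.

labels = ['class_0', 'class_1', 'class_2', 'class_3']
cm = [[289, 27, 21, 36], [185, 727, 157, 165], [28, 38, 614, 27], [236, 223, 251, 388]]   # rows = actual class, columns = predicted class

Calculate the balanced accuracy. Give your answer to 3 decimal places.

0.646

Balanced accuracy = mean of per-class recall.
  class_0: recall = 289/373 = 0.7748
  class_1: recall = 727/1234 = 0.5891
  class_2: recall = 614/707 = 0.8685
  class_3: recall = 388/1098 = 0.3534
Mean = (0.7748 + 0.5891 + 0.8685 + 0.3534) / 4 = 0.646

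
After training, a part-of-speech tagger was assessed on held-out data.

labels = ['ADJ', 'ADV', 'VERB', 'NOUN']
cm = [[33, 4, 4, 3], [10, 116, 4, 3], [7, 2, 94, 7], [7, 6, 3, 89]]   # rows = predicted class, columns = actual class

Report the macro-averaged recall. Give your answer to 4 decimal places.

Per-class recall (TP/(TP+FN)):
  ADJ: TP=33, FN=10+7+7=24 → 33/57 = 0.57895
  ADV: TP=116, FN=4+2+6=12 → 116/128 = 0.90625
  VERB: TP=94, FN=4+4+3=11 → 94/105 = 0.89524
  NOUN: TP=89, FN=3+3+7=13 → 89/102 = 0.87255
Macro-recall = mean = (0.57895 + 0.90625 + 0.89524 + 0.87255) / 4 = 0.8132

0.8132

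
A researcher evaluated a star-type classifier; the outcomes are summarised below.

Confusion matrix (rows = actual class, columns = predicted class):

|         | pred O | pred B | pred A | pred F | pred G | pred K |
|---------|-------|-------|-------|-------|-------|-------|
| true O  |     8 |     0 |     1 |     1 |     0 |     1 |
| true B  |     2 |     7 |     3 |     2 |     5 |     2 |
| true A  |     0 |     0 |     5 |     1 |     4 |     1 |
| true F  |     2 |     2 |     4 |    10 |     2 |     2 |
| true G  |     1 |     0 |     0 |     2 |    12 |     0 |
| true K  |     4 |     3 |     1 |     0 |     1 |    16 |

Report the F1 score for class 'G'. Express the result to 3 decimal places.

F1 score = 2·TP/(2·TP+FP+FN).
G: TP=12, FP=0+5+4+2+1=12, FN=1+0+0+2+0=3 → 24/39 = 0.6154

0.615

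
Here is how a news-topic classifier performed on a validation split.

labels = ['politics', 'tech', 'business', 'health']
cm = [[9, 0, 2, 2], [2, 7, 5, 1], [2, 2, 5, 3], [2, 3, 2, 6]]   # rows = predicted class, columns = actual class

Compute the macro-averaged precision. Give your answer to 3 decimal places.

Per-class precision (TP/(TP+FP)):
  politics: TP=9, FP=0+2+2=4 → 9/13 = 0.6923
  tech: TP=7, FP=2+5+1=8 → 7/15 = 0.4667
  business: TP=5, FP=2+2+3=7 → 5/12 = 0.4167
  health: TP=6, FP=2+3+2=7 → 6/13 = 0.4615
Macro-precision = mean = (0.6923 + 0.4667 + 0.4167 + 0.4615) / 4 = 0.509

0.509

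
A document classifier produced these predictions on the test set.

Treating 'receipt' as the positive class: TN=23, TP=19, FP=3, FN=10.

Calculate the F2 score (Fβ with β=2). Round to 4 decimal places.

Fβ = (1+β²)·TP / ((1+β²)·TP + β²·FN + FP), with β²=4
= 5·19 / (5·19 + 4·10 + 3) = 0.6884

0.6884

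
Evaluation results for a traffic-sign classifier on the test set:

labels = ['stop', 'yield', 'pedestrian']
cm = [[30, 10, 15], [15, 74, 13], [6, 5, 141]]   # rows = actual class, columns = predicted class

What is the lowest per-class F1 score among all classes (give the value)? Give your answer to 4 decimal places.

Per-class F1 score (2·TP/(2·TP+FP+FN)):
  stop: TP=30, FP=15+6=21, FN=10+15=25 → 60/106 = 0.56604
  yield: TP=74, FP=10+5=15, FN=15+13=28 → 148/191 = 0.77487
  pedestrian: TP=141, FP=15+13=28, FN=6+5=11 → 282/321 = 0.87850
Lowest is class 'stop' with F1 score = 0.5660.

0.5660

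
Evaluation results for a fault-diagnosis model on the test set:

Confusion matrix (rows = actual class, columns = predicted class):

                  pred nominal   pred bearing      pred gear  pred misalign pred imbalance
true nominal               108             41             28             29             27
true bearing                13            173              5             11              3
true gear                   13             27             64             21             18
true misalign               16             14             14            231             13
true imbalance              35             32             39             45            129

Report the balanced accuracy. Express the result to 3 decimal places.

0.604

Balanced accuracy = mean of per-class recall.
  nominal: recall = 108/233 = 0.4635
  bearing: recall = 173/205 = 0.8439
  gear: recall = 64/143 = 0.4476
  misalign: recall = 231/288 = 0.8021
  imbalance: recall = 129/280 = 0.4607
Mean = (0.4635 + 0.8439 + 0.4476 + 0.8021 + 0.4607) / 5 = 0.604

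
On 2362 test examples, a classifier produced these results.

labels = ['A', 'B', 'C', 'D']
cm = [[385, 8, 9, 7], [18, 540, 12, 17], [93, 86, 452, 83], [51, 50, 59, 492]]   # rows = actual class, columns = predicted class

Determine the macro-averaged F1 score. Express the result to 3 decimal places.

0.792

Per-class F1 score (2·TP/(2·TP+FP+FN)):
  A: TP=385, FP=18+93+51=162, FN=8+9+7=24 → 770/956 = 0.8054
  B: TP=540, FP=8+86+50=144, FN=18+12+17=47 → 1080/1271 = 0.8497
  C: TP=452, FP=9+12+59=80, FN=93+86+83=262 → 904/1246 = 0.7255
  D: TP=492, FP=7+17+83=107, FN=51+50+59=160 → 984/1251 = 0.7866
Macro-F1 score = mean = (0.8054 + 0.8497 + 0.7255 + 0.7866) / 4 = 0.792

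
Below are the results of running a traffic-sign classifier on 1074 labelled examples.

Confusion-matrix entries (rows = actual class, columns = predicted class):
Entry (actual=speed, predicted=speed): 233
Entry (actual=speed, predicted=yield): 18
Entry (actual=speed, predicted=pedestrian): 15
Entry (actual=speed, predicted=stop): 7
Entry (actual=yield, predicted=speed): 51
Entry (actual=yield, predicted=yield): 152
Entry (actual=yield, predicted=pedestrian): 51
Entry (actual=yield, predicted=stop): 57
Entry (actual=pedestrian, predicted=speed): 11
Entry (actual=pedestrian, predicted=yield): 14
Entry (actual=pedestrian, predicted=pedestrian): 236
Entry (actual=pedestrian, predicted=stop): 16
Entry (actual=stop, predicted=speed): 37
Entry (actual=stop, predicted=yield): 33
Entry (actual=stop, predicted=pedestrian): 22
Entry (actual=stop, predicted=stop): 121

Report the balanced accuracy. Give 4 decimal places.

Balanced accuracy = mean of per-class recall.
  speed: recall = 233/273 = 0.85348
  yield: recall = 152/311 = 0.48875
  pedestrian: recall = 236/277 = 0.85199
  stop: recall = 121/213 = 0.56808
Mean = (0.85348 + 0.48875 + 0.85199 + 0.56808) / 4 = 0.6906

0.6906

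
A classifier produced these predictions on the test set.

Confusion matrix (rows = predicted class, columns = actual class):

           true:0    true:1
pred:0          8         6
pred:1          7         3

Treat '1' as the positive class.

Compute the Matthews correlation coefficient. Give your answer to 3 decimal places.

MCC = (TP·TN − FP·FN) / √((TP+FP)(TP+FN)(TN+FP)(TN+FN))
Numerator = 3·8 − 7·6 = -18
Denominator = √(10·9·15·14) = √18900 = 137.4773
MCC = -18 / 137.4773 = -0.131

-0.131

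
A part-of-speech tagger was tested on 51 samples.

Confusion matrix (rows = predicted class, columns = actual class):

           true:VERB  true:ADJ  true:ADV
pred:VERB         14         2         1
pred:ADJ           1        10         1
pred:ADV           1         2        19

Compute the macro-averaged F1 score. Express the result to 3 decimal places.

0.834

Per-class F1 score (2·TP/(2·TP+FP+FN)):
  VERB: TP=14, FP=2+1=3, FN=1+1=2 → 28/33 = 0.8485
  ADJ: TP=10, FP=1+1=2, FN=2+2=4 → 20/26 = 0.7692
  ADV: TP=19, FP=1+2=3, FN=1+1=2 → 38/43 = 0.8837
Macro-F1 score = mean = (0.8485 + 0.7692 + 0.8837) / 3 = 0.834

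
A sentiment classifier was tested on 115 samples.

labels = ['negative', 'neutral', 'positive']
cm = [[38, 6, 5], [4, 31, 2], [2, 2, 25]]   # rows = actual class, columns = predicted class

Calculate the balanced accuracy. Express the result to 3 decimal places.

0.825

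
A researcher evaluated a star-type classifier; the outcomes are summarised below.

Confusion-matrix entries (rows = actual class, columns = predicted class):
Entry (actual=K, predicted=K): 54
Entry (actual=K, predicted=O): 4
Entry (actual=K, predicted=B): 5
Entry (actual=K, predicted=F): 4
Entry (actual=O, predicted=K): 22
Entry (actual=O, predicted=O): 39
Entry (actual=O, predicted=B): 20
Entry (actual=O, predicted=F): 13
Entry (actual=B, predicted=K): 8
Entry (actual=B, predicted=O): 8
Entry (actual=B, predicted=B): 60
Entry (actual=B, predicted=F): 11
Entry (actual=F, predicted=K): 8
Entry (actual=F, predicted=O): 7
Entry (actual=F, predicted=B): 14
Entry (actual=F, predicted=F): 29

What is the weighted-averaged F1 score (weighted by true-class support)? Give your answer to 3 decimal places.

Per-class F1 score (2·TP/(2·TP+FP+FN)):
  K: TP=54, FP=22+8+8=38, FN=4+5+4=13 → 108/159 = 0.6792
  O: TP=39, FP=4+8+7=19, FN=22+20+13=55 → 78/152 = 0.5132
  B: TP=60, FP=5+20+14=39, FN=8+8+11=27 → 120/186 = 0.6452
  F: TP=29, FP=4+13+11=28, FN=8+7+14=29 → 58/115 = 0.5043
Weighted-F1 score = Σ (supportᵢ/N)·F1 scoreᵢ with N=306: (67/306)·0.6792 + (94/306)·0.5132 + (87/306)·0.6452 + (58/306)·0.5043 = 0.585

0.585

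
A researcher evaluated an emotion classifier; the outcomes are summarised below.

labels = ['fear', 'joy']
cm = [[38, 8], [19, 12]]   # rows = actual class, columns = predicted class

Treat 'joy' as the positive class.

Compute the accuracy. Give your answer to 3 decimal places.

Accuracy = (TP+TN)/N = (12+38)/77 = 0.649

0.649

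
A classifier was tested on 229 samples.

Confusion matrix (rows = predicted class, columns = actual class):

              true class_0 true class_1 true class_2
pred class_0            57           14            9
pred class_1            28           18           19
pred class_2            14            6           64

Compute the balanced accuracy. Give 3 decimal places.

Balanced accuracy = mean of per-class recall.
  class_0: recall = 57/99 = 0.5758
  class_1: recall = 18/38 = 0.4737
  class_2: recall = 64/92 = 0.6957
Mean = (0.5758 + 0.4737 + 0.6957) / 3 = 0.582

0.582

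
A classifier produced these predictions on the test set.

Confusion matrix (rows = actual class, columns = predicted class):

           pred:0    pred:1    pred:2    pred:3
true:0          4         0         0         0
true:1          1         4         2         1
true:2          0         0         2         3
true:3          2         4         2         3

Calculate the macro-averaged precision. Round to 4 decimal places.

0.4583

Per-class precision (TP/(TP+FP)):
  0: TP=4, FP=1+0+2=3 → 4/7 = 0.57143
  1: TP=4, FP=0+0+4=4 → 4/8 = 0.50000
  2: TP=2, FP=0+2+2=4 → 2/6 = 0.33333
  3: TP=3, FP=0+1+3=4 → 3/7 = 0.42857
Macro-precision = mean = (0.57143 + 0.50000 + 0.33333 + 0.42857) / 4 = 0.4583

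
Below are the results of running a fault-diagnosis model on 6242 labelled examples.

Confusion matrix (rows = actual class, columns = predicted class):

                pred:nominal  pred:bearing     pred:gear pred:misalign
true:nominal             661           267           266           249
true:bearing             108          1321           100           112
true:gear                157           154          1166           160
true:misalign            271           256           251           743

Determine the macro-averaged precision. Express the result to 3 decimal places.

Per-class precision (TP/(TP+FP)):
  nominal: TP=661, FP=108+157+271=536 → 661/1197 = 0.5522
  bearing: TP=1321, FP=267+154+256=677 → 1321/1998 = 0.6612
  gear: TP=1166, FP=266+100+251=617 → 1166/1783 = 0.6540
  misalign: TP=743, FP=249+112+160=521 → 743/1264 = 0.5878
Macro-precision = mean = (0.5522 + 0.6612 + 0.6540 + 0.5878) / 4 = 0.614

0.614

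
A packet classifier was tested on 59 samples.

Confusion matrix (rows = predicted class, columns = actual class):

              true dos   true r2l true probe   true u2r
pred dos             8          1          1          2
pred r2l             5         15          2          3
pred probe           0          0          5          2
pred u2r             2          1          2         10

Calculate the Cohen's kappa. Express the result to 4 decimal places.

0.5143

Observed agreement pₒ = trace/N = 38/59 = 0.64407
Expected agreement pₑ = Σ (rowᵢ·colᵢ)/N² = (15·12 + 17·25 + 10·7 + 17·15)/59² = 0.26716
κ = (pₒ − pₑ)/(1 − pₑ) = (0.64407 − 0.26716)/(1 − 0.26716) = 0.5143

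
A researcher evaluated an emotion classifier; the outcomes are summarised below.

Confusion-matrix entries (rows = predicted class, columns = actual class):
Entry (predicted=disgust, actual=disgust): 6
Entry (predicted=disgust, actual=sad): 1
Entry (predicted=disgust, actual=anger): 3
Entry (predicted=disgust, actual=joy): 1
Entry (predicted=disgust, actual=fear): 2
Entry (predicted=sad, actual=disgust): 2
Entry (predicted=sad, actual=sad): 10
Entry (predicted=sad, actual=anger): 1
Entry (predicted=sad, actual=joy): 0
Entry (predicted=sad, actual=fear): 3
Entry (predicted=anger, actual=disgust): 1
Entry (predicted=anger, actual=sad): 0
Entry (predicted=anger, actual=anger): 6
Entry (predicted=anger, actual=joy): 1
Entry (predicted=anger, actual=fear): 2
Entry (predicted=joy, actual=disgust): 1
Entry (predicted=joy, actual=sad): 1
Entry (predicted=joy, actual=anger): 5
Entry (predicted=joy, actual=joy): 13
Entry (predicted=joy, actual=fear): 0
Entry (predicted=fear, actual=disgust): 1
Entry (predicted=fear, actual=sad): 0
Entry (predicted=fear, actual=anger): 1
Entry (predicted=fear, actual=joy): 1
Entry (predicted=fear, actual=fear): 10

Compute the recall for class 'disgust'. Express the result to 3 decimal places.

recall = TP/(TP+FN).
disgust: TP=6, FN=2+1+1+1=5 → 6/11 = 0.5455

0.545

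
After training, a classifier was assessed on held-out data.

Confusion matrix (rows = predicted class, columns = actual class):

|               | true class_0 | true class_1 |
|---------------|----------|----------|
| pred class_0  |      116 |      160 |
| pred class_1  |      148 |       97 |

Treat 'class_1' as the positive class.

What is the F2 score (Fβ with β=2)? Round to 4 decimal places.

0.3810

Fβ = (1+β²)·TP / ((1+β²)·TP + β²·FN + FP), with β²=4
= 5·97 / (5·97 + 4·160 + 148) = 0.3810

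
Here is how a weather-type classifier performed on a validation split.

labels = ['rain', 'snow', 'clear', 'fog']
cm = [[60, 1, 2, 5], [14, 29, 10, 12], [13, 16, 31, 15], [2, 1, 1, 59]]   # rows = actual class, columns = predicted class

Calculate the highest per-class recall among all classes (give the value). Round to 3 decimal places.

Per-class recall (TP/(TP+FN)):
  rain: TP=60, FN=1+2+5=8 → 60/68 = 0.8824
  snow: TP=29, FN=14+10+12=36 → 29/65 = 0.4462
  clear: TP=31, FN=13+16+15=44 → 31/75 = 0.4133
  fog: TP=59, FN=2+1+1=4 → 59/63 = 0.9365
Highest is class 'fog' with recall = 0.937.

0.937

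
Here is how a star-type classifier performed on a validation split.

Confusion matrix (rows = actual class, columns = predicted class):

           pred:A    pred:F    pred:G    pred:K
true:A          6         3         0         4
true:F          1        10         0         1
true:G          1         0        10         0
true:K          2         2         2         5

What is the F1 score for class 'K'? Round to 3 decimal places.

0.476

F1 score = 2·TP/(2·TP+FP+FN).
K: TP=5, FP=4+1+0=5, FN=2+2+2=6 → 10/21 = 0.4762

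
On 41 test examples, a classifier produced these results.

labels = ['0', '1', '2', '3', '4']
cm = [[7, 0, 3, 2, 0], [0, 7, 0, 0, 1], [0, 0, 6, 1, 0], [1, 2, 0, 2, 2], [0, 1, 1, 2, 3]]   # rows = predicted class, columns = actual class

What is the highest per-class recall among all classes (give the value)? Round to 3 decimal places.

Per-class recall (TP/(TP+FN)):
  0: TP=7, FN=0+0+1+0=1 → 7/8 = 0.8750
  1: TP=7, FN=0+0+2+1=3 → 7/10 = 0.7000
  2: TP=6, FN=3+0+0+1=4 → 6/10 = 0.6000
  3: TP=2, FN=2+0+1+2=5 → 2/7 = 0.2857
  4: TP=3, FN=0+1+0+2=3 → 3/6 = 0.5000
Highest is class '0' with recall = 0.875.

0.875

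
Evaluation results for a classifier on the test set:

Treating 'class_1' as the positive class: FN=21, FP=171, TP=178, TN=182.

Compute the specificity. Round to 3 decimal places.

0.516

Specificity = TN/(TN+FP) = 182/(182+171) = 0.516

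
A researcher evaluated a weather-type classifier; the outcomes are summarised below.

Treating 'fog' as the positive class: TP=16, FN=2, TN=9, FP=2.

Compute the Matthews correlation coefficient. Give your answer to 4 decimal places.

0.7071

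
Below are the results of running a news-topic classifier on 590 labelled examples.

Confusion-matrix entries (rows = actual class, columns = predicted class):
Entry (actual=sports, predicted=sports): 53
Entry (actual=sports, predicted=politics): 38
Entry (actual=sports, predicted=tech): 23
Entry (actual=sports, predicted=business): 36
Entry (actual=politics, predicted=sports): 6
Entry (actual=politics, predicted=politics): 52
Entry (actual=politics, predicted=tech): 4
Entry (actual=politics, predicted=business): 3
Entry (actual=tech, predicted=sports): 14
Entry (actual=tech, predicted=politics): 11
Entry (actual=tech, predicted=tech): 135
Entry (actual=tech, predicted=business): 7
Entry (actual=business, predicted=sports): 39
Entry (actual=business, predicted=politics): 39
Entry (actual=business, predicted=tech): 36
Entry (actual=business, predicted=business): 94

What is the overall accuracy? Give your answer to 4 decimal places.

0.5661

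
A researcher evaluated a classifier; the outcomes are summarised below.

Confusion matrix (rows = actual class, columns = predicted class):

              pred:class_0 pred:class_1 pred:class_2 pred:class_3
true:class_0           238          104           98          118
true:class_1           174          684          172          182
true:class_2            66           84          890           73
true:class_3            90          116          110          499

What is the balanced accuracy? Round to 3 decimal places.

Balanced accuracy = mean of per-class recall.
  class_0: recall = 238/558 = 0.4265
  class_1: recall = 684/1212 = 0.5644
  class_2: recall = 890/1113 = 0.7996
  class_3: recall = 499/815 = 0.6123
Mean = (0.4265 + 0.5644 + 0.7996 + 0.6123) / 4 = 0.601

0.601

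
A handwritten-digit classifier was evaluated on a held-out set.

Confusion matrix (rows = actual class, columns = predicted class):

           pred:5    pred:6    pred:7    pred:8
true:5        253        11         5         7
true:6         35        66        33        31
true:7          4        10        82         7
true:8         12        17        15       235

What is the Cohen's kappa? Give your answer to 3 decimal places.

0.682

Observed agreement pₒ = trace/N = 636/823 = 0.7728
Expected agreement pₑ = Σ (rowᵢ·colᵢ)/N² = (276·304 + 165·104 + 103·135 + 279·280)/823² = 0.2851
κ = (pₒ − pₑ)/(1 − pₑ) = (0.7728 − 0.2851)/(1 − 0.2851) = 0.682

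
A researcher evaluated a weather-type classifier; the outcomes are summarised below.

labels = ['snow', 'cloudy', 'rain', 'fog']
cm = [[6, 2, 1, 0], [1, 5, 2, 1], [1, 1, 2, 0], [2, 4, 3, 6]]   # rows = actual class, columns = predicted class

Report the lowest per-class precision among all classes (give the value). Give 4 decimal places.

0.2500

Per-class precision (TP/(TP+FP)):
  snow: TP=6, FP=1+1+2=4 → 6/10 = 0.60000
  cloudy: TP=5, FP=2+1+4=7 → 5/12 = 0.41667
  rain: TP=2, FP=1+2+3=6 → 2/8 = 0.25000
  fog: TP=6, FP=0+1+0=1 → 6/7 = 0.85714
Lowest is class 'rain' with precision = 0.2500.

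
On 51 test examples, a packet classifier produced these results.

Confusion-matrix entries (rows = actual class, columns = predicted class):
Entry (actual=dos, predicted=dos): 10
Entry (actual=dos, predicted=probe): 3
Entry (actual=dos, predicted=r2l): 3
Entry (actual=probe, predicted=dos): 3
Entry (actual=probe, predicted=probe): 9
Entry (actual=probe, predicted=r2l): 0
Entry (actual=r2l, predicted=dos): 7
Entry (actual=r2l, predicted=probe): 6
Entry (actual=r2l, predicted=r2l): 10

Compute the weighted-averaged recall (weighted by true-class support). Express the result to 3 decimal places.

Per-class recall (TP/(TP+FN)):
  dos: TP=10, FN=3+3=6 → 10/16 = 0.6250
  probe: TP=9, FN=3+0=3 → 9/12 = 0.7500
  r2l: TP=10, FN=7+6=13 → 10/23 = 0.4348
Weighted-recall = Σ (supportᵢ/N)·recallᵢ with N=51: (16/51)·0.6250 + (12/51)·0.7500 + (23/51)·0.4348 = 0.569

0.569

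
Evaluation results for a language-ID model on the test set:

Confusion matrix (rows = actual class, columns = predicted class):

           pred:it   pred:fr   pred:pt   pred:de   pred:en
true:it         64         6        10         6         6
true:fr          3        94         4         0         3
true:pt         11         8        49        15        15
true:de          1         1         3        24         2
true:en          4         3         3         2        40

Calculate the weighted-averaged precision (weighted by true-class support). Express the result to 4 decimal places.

Per-class precision (TP/(TP+FP)):
  it: TP=64, FP=3+11+1+4=19 → 64/83 = 0.77108
  fr: TP=94, FP=6+8+1+3=18 → 94/112 = 0.83929
  pt: TP=49, FP=10+4+3+3=20 → 49/69 = 0.71014
  de: TP=24, FP=6+0+15+2=23 → 24/47 = 0.51064
  en: TP=40, FP=6+3+15+2=26 → 40/66 = 0.60606
Weighted-precision = Σ (supportᵢ/N)·precisionᵢ with N=377: (92/377)·0.77108 + (104/377)·0.83929 + (98/377)·0.71014 + (31/377)·0.51064 + (52/377)·0.60606 = 0.7299

0.7299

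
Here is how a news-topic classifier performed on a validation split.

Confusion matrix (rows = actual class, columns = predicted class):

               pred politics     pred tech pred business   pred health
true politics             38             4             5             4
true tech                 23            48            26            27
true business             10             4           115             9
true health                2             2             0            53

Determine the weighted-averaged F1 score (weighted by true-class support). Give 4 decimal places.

Per-class F1 score (2·TP/(2·TP+FP+FN)):
  politics: TP=38, FP=23+10+2=35, FN=4+5+4=13 → 76/124 = 0.61290
  tech: TP=48, FP=4+4+2=10, FN=23+26+27=76 → 96/182 = 0.52747
  business: TP=115, FP=5+26+0=31, FN=10+4+9=23 → 230/284 = 0.80986
  health: TP=53, FP=4+27+9=40, FN=2+2+0=4 → 106/150 = 0.70667
Weighted-F1 score = Σ (supportᵢ/N)·F1 scoreᵢ with N=370: (51/370)·0.61290 + (124/370)·0.52747 + (138/370)·0.80986 + (57/370)·0.70667 = 0.6722

0.6722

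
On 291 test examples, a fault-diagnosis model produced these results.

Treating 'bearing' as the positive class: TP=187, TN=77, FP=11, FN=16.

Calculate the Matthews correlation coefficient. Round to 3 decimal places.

0.784

MCC = (TP·TN − FP·FN) / √((TP+FP)(TP+FN)(TN+FP)(TN+FN))
Numerator = 187·77 − 11·16 = 14223
Denominator = √(198·203·88·93) = √328947696 = 18136.9153
MCC = 14223 / 18136.9153 = 0.784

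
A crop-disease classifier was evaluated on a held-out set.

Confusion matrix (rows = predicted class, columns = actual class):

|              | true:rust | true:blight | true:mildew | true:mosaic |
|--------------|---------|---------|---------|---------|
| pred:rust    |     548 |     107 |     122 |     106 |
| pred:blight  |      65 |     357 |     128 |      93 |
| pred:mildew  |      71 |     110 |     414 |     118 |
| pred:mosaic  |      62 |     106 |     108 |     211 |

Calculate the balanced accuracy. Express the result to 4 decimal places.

Balanced accuracy = mean of per-class recall.
  rust: recall = 548/746 = 0.73458
  blight: recall = 357/680 = 0.52500
  mildew: recall = 414/772 = 0.53627
  mosaic: recall = 211/528 = 0.39962
Mean = (0.73458 + 0.52500 + 0.53627 + 0.39962) / 4 = 0.5489

0.5489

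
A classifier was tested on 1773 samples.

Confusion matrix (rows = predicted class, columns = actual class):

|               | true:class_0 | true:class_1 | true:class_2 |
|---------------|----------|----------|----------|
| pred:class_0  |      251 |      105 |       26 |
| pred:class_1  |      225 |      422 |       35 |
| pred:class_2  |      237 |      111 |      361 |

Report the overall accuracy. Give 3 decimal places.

0.583

Accuracy = trace / total = (251+422+361=1034) / 1773 = 1034/1773 = 0.583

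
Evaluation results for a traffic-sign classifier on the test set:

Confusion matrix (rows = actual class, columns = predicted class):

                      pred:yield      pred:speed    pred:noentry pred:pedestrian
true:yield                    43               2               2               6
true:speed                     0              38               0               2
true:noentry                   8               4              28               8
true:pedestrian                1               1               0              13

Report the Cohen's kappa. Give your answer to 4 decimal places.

Observed agreement pₒ = trace/N = 122/156 = 0.78205
Expected agreement pₑ = Σ (rowᵢ·colᵢ)/N² = (53·52 + 40·45 + 48·30 + 15·29)/156² = 0.26426
κ = (pₒ − pₑ)/(1 − pₑ) = (0.78205 − 0.26426)/(1 − 0.26426) = 0.7038

0.7038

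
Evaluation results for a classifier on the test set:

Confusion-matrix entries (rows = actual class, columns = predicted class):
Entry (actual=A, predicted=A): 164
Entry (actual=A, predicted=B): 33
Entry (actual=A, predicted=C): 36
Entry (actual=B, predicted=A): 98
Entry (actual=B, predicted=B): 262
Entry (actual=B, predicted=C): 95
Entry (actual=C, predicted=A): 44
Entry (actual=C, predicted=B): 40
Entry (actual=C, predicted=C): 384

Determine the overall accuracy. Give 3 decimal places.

Accuracy = trace / total = (164+262+384=810) / 1156 = 810/1156 = 0.701

0.701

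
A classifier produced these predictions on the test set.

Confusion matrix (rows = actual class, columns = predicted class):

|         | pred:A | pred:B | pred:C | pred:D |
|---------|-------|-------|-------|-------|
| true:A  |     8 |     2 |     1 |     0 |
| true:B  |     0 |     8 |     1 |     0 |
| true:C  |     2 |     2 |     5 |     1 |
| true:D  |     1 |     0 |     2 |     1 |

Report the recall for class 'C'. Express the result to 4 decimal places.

0.5000

Treat 'C' as positive and all other classes as negative.
recall = TP/(TP+FN).
C: TP=5, FN=2+2+1=5 → 5/10 = 0.50000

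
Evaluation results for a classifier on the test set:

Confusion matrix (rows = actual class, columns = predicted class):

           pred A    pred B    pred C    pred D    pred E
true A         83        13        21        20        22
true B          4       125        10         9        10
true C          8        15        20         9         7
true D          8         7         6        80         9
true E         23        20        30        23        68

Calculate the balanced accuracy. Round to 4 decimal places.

0.5588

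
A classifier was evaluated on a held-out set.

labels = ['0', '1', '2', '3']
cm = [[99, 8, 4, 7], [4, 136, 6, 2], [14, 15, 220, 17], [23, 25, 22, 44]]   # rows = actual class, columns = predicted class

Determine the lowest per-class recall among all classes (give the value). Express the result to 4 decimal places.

0.3860

Per-class recall (TP/(TP+FN)):
  0: TP=99, FN=8+4+7=19 → 99/118 = 0.83898
  1: TP=136, FN=4+6+2=12 → 136/148 = 0.91892
  2: TP=220, FN=14+15+17=46 → 220/266 = 0.82707
  3: TP=44, FN=23+25+22=70 → 44/114 = 0.38596
Lowest is class '3' with recall = 0.3860.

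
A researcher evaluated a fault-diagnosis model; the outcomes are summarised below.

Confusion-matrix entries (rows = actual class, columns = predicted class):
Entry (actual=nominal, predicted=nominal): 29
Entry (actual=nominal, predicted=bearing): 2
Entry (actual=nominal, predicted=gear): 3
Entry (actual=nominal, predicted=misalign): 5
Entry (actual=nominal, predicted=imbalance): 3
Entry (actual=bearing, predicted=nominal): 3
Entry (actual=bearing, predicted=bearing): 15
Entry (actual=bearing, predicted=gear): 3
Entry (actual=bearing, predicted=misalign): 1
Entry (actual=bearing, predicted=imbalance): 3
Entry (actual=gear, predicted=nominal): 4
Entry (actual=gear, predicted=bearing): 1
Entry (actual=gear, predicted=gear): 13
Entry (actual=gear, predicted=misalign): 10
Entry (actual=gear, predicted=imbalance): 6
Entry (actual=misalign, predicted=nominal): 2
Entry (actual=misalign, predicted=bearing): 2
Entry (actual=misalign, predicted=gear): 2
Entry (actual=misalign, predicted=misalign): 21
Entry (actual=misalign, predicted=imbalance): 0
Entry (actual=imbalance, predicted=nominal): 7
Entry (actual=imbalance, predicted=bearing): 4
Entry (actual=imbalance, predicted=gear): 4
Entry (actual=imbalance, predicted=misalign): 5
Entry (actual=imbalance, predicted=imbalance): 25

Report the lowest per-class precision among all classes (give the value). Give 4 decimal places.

Per-class precision (TP/(TP+FP)):
  nominal: TP=29, FP=3+4+2+7=16 → 29/45 = 0.64444
  bearing: TP=15, FP=2+1+2+4=9 → 15/24 = 0.62500
  gear: TP=13, FP=3+3+2+4=12 → 13/25 = 0.52000
  misalign: TP=21, FP=5+1+10+5=21 → 21/42 = 0.50000
  imbalance: TP=25, FP=3+3+6+0=12 → 25/37 = 0.67568
Lowest is class 'misalign' with precision = 0.5000.

0.5000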